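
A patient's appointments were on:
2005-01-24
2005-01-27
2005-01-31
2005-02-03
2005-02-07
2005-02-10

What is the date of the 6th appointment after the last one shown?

Every event lands on a Monday or Thursday (gaps cycle 3, 4, 3, 4, 3).
So the schedule is: every Monday and Thursday.
Next Monday: 2005-02-14.
Next Thursday: 2005-02-17.
The following Monday is 2005-02-21.
The following Thursday is 2005-02-24.
Next Monday: 2005-02-28.
Next Thursday: 2005-03-03.

2005-03-03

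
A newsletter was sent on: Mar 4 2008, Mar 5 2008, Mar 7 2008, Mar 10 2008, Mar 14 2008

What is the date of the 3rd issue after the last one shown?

The spacing grows by 1 each time: 1, 2, 3, 4 days.
Next gap: 5 days. Mar 14 2008 + 5 days = Mar 19 2008.
Next gap: 6 days. Mar 19 2008 + 6 days = Mar 25 2008.
Next gap: 7 days. Mar 25 2008 + 7 days = Apr 1 2008.

Apr 1 2008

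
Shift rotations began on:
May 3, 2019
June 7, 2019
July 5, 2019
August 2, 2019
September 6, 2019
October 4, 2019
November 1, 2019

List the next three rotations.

All dates are Fridays, 35, 28, 28, 35, 28, 28 days apart.
Specifically, the 1st Friday of each month.
1st Friday of December 2019: December 6, 2019.
1st Friday of January 2020: January 3, 2020.
February 2020 — 1st Friday is February 7, 2020.

December 6, 2019; January 3, 2020; February 7, 2020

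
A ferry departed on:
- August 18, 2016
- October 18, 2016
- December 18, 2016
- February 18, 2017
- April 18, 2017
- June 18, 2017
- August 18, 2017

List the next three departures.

Each date is the 18th; the gaps (61, 61, 62, 59, 61, 61) track the month lengths.
The rule is the 18th of every 2 months.
Next: October 2017 → October 18, 2017.
Next: December 2017 → December 18, 2017.
February 2018: February 18, 2018.

October 18, 2017; December 18, 2017; February 18, 2018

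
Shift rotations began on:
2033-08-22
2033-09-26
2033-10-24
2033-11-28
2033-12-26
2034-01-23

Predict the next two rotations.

Gaps: 35, 28, 35, 28, 28 days — a mix of 28 and 35. Every date is a Monday.
Each is the 4th Monday of its month.
4th Monday of February 2034: 2034-02-27.
March 2034 — 4th Monday is 2034-03-27.

2034-02-27, 2034-03-27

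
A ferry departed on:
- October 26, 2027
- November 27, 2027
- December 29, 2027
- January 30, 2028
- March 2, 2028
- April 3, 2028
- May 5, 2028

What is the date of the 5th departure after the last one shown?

Gaps between consecutive events: 32, 32, 32, 32, 32, 32 days — a constant 32-day interval.
May 5, 2028 + 32 days = June 6, 2028.
June 6, 2028 + 32 days = July 8, 2028.
July 8, 2028 + 32 days = August 9, 2028.
August 9, 2028 + 32 days = September 10, 2028.
September 10, 2028 + 32 days = October 12, 2028.

October 12, 2028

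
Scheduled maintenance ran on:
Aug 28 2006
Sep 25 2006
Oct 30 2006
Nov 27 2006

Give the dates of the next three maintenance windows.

Every date is a Monday; gaps 28, 35, 28 days.
Each is the last Monday of its month (at least one falls on the 29th or later, ruling out '4th Monday').
December 2006 ends with Monday Dec 25 2006.
Last Monday of January 2007: Jan 29 2007.
February 2007 ends with Monday Feb 26 2007.

Dec 25 2006, Jan 29 2007, Feb 26 2007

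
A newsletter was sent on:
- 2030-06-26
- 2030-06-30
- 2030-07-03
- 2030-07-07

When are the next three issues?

2030-07-10, 2030-07-14, 2030-07-17

Every event lands on a Wednesday or Sunday (gaps cycle 4, 3, 4).
So the schedule is: every Wednesday and Sunday.
Next Wednesday: 2030-07-10.
Next Sunday: 2030-07-14.
The following Wednesday is 2030-07-17.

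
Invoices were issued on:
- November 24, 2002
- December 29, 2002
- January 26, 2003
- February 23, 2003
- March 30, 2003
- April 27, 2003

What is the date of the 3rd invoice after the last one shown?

July 27, 2003

Every date is a Sunday; gaps 35, 28, 28, 35, 28 days.
Each is the last Sunday of its month (at least one falls on the 29th or later, ruling out '4th Sunday').
Last Sunday of May 2003: May 25, 2003.
June 2003 ends with Sunday June 29, 2003.
July 2003 ends with Sunday July 27, 2003.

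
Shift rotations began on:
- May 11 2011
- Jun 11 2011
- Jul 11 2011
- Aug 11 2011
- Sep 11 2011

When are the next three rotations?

Oct 11 2011, Nov 11 2011, Dec 11 2011

Each date is the 11th; the gaps (31, 30, 31, 31) track the month lengths.
The rule is the 11th of each month.
Next: October 2011 → Oct 11 2011.
November 2011: Nov 11 2011.
December 2011: Dec 11 2011.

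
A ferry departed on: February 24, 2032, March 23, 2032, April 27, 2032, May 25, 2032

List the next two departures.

June 22, 2032; July 27, 2032

Gaps: 28, 35, 28 days — a mix of 28 and 35. Every date is a Tuesday.
Each is the 4th Tuesday of its month.
4th Tuesday of June 2032: June 22, 2032.
July 2032 — 4th Tuesday is July 27, 2032.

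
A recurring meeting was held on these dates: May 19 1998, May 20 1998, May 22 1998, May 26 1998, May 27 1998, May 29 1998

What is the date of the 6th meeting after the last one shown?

Jun 12 1998

Gaps: 1, 2, 4, 1, 2 days — not constant, but cyclic with period 3.
The events fall on every Tuesday, Wednesday and Friday.
Next Tuesday: Jun 2 1998.
Next Wednesday: Jun 3 1998.
Next Friday: Jun 5 1998.
Next Tuesday: Jun 9 1998.
The following Wednesday is Jun 10 1998.
The following Friday is Jun 12 1998.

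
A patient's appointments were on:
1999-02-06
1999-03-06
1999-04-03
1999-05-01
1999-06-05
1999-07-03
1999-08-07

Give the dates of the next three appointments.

1999-09-04, 1999-10-02, 1999-11-06

These are Saturdays at 28- or 35-day spacing (28, 28, 28, 35, 28, 35).
The pattern: 1st Saturday of the month.
September 1999 — 1st Saturday is 1999-09-04.
October 1999 — 1st Saturday is 1999-10-02.
1st Saturday of November 1999: 1999-11-06.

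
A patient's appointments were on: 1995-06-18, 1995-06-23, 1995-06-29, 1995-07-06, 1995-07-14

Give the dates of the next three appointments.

The spacing grows by 1 each time: 5, 6, 7, 8 days.
Next gap: 9 days. 1995-07-14 + 9 days = 1995-07-23.
Next gap: 10 days. 1995-07-23 + 10 days = 1995-08-02.
Next gap: 11 days. 1995-08-02 + 11 days = 1995-08-13.

1995-07-23, 1995-08-02, 1995-08-13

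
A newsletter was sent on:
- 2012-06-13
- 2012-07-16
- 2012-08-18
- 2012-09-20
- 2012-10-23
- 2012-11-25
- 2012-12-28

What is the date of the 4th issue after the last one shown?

The spacing is 33, 33, 33, 33, 33, 33 days — always 33 days.
2012-12-28 + 33 days = 2013-01-30.
2013-01-30 + 33 days = 2013-03-04.
2013-03-04 + 33 days = 2013-04-06.
2013-04-06 + 33 days = 2013-05-09.

2013-05-09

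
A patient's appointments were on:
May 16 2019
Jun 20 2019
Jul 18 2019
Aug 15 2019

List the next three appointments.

Sep 19 2019, Oct 17 2019, Nov 21 2019

All dates are Thursdays, 35, 28, 28 days apart.
Specifically, the 3rd Thursday of each month.
September 2019 — 3rd Thursday is Sep 19 2019.
3rd Thursday of October 2019: Oct 17 2019.
November 2019 — 3rd Thursday is Nov 21 2019.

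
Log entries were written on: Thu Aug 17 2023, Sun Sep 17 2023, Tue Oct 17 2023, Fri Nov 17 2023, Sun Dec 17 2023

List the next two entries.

Wed Jan 17 2024, Sat Feb 17 2024

Gaps: 31, 30, 31, 30 days — not constant. Every event is on the 17th of the month.
Pattern: the 17th of each month.
Next: January 2024 → Wed Jan 17 2024.
Next: February 2024 → Sat Feb 17 2024.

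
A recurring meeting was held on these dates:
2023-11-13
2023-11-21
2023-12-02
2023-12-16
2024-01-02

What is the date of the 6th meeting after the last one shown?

2024-06-15

Intervals are 8, 11, 14, 17 days — an arithmetic progression with common difference 3.
Next gap: 20 days. 2024-01-02 + 20 days = 2024-01-22.
Next gap: 23 days. 2024-01-22 + 23 days = 2024-02-14.
Next gap: 26 days. 2024-02-14 + 26 days = 2024-03-11.
Next gap: 29 days. 2024-03-11 + 29 days = 2024-04-09.
Next gap: 32 days. 2024-04-09 + 32 days = 2024-05-11.
Next gap: 35 days. 2024-05-11 + 35 days = 2024-06-15.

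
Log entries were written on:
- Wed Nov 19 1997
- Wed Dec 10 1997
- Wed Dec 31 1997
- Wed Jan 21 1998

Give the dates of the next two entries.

Wed Feb 11 1998, Wed Mar 4 1998

Every event comes 21 days after the last (21, 21, 21).
Wed Jan 21 1998 + 21 days = Wed Feb 11 1998.
Wed Feb 11 1998 + 21 days = Wed Mar 4 1998.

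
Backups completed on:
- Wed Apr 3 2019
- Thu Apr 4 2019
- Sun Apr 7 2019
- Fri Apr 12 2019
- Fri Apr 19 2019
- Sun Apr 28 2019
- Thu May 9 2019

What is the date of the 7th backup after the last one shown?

Thu Sep 19 2019

Gaps: 1, 3, 5, 7, 9, 11 days — each gap is 2 larger than the previous one.
Next gap: 13 days. Thu May 9 2019 + 13 days = Wed May 22 2019.
Next gap: 15 days. Wed May 22 2019 + 15 days = Thu Jun 6 2019.
Next gap: 17 days. Thu Jun 6 2019 + 17 days = Sun Jun 23 2019.
Next gap: 19 days. Sun Jun 23 2019 + 19 days = Fri Jul 12 2019.
Next gap: 21 days. Fri Jul 12 2019 + 21 days = Fri Aug 2 2019.
Next gap: 23 days. Fri Aug 2 2019 + 23 days = Sun Aug 25 2019.
Next gap: 25 days. Sun Aug 25 2019 + 25 days = Thu Sep 19 2019.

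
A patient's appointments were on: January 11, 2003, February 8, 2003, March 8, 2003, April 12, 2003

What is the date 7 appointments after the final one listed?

Gaps: 28, 28, 35 days — a mix of 28 and 35. Every date is a Saturday.
Each is the 2nd Saturday of its month.
2nd Saturday of May 2003: May 10, 2003.
2nd Saturday of June 2003: June 14, 2003.
July 2003 — 2nd Saturday is July 12, 2003.
2nd Saturday of August 2003: August 9, 2003.
September 2003 — 2nd Saturday is September 13, 2003.
October 2003 — 2nd Saturday is October 11, 2003.
November 2003 — 2nd Saturday is November 8, 2003.

November 8, 2003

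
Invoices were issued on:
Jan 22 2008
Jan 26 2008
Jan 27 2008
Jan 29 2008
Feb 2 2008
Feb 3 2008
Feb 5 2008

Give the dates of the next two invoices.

Feb 9 2008, Feb 10 2008

Gaps: 4, 1, 2, 4, 1, 2 days — not constant, but cyclic with period 3.
The events fall on every Tuesday, Saturday and Sunday.
The following Saturday is Feb 9 2008.
Next Sunday: Feb 10 2008.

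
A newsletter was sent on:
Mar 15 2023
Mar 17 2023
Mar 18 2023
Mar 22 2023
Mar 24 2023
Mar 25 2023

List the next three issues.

Every event lands on a Wednesday or Friday or Saturday (gaps cycle 2, 1, 4, 2, 1).
So the schedule is: every Wednesday, Friday and Saturday.
Next Wednesday: Mar 29 2023.
The following Friday is Mar 31 2023.
Next Saturday: Apr 1 2023.

Mar 29 2023, Mar 31 2023, Apr 1 2023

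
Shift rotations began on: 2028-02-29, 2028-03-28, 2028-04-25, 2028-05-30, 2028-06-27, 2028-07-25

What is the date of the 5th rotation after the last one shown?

Every date is a Tuesday; gaps 28, 28, 35, 28, 28 days.
Each is the last Tuesday of its month (at least one falls on the 29th or later, ruling out '4th Tuesday').
August 2028 ends with Tuesday 2028-08-29.
September 2028 ends with Tuesday 2028-09-26.
October 2028 ends with Tuesday 2028-10-31.
Last Tuesday of November 2028: 2028-11-28.
December 2028 ends with Tuesday 2028-12-26.

2028-12-26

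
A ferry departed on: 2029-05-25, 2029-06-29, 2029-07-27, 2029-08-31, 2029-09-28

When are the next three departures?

Every date is a Friday; gaps 35, 28, 35, 28 days.
Each is the last Friday of its month (at least one falls on the 29th or later, ruling out '4th Friday').
October 2029 ends with Friday 2029-10-26.
Last Friday of November 2029: 2029-11-30.
December 2029 ends with Friday 2029-12-28.

2029-10-26, 2029-11-30, 2029-12-28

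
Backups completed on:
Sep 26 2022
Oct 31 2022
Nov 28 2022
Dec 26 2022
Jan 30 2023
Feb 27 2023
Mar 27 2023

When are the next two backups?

Apr 24 2023, May 29 2023

Every date is a Monday; gaps 35, 28, 28, 35, 28, 28 days.
Each is the last Monday of its month (at least one falls on the 29th or later, ruling out '4th Monday').
April 2023 ends with Monday Apr 24 2023.
Last Monday of May 2023: May 29 2023.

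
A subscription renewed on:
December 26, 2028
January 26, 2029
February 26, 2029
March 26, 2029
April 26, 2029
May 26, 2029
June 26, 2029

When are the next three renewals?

July 26, 2029; August 26, 2029; September 26, 2029

The day-of-month is always 26 (31, 31, 28, 31, 30, 31 days between events).
So this recurs on the 26th of each month.
Next: July 2029 → July 26, 2029.
August 2029: August 26, 2029.
Next: September 2029 → September 26, 2029.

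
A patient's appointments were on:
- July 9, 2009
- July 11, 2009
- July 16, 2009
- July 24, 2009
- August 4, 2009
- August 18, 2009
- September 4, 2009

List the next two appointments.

September 24, 2009; October 17, 2009

Intervals are 2, 5, 8, 11, 14, 17 days — an arithmetic progression with common difference 3.
Next gap: 20 days. September 4, 2009 + 20 days = September 24, 2009.
Next gap: 23 days. September 24, 2009 + 23 days = October 17, 2009.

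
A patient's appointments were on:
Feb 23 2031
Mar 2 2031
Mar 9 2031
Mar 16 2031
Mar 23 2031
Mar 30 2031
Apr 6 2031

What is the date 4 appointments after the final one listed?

May 4 2031

Gaps between consecutive events: 7, 7, 7, 7, 7, 7 days — a constant 7-day interval.
Apr 6 2031 + 7 days = Apr 13 2031.
Apr 13 2031 + 7 days = Apr 20 2031.
Apr 20 2031 + 7 days = Apr 27 2031.
Apr 27 2031 + 7 days = May 4 2031.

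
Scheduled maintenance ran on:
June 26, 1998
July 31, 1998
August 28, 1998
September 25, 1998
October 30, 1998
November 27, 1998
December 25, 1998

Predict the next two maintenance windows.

Every date is a Friday; gaps 35, 28, 28, 35, 28, 28 days.
Each is the last Friday of its month (at least one falls on the 29th or later, ruling out '4th Friday').
Last Friday of January 1999: January 29, 1999.
February 1999 ends with Friday February 26, 1999.

January 29, 1999; February 26, 1999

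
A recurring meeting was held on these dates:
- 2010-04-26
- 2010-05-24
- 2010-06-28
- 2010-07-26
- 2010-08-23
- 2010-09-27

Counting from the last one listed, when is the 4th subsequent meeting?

2011-01-24

Gaps: 28, 35, 28, 28, 35 days — a mix of 28 and 35. Every date is a Monday.
Each is the 4th Monday of its month.
4th Monday of October 2010: 2010-10-25.
November 2010 — 4th Monday is 2010-11-22.
4th Monday of December 2010: 2010-12-27.
January 2011 — 4th Monday is 2011-01-24.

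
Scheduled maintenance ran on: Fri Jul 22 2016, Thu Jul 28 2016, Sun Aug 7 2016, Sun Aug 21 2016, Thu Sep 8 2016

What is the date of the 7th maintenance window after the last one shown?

Thu May 4 2017

The spacing grows by 4 each time: 6, 10, 14, 18 days.
Next gap: 22 days. Thu Sep 8 2016 + 22 days = Fri Sep 30 2016.
Next gap: 26 days. Fri Sep 30 2016 + 26 days = Wed Oct 26 2016.
Next gap: 30 days. Wed Oct 26 2016 + 30 days = Fri Nov 25 2016.
Next gap: 34 days. Fri Nov 25 2016 + 34 days = Thu Dec 29 2016.
Next gap: 38 days. Thu Dec 29 2016 + 38 days = Sun Feb 5 2017.
Next gap: 42 days. Sun Feb 5 2017 + 42 days = Sun Mar 19 2017.
Next gap: 46 days. Sun Mar 19 2017 + 46 days = Thu May 4 2017.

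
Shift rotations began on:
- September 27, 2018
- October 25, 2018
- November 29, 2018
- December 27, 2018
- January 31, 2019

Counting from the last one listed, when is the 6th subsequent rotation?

July 25, 2019

Every date is a Thursday; gaps 28, 35, 28, 35 days.
Each is the last Thursday of its month (at least one falls on the 29th or later, ruling out '4th Thursday').
February 2019 ends with Thursday February 28, 2019.
March 2019 ends with Thursday March 28, 2019.
April 2019 ends with Thursday April 25, 2019.
Last Thursday of May 2019: May 30, 2019.
June 2019 ends with Thursday June 27, 2019.
July 2019 ends with Thursday July 25, 2019.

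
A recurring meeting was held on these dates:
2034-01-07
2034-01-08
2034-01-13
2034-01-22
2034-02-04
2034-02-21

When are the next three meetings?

2034-03-14, 2034-04-08, 2034-05-07

The spacing grows by 4 each time: 1, 5, 9, 13, 17 days.
Next gap: 21 days. 2034-02-21 + 21 days = 2034-03-14.
Next gap: 25 days. 2034-03-14 + 25 days = 2034-04-08.
Next gap: 29 days. 2034-04-08 + 29 days = 2034-05-07.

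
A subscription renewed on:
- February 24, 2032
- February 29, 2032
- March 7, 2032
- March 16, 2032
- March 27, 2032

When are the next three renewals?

April 9, 2032; April 24, 2032; May 11, 2032

Intervals are 5, 7, 9, 11 days — an arithmetic progression with common difference 2.
Next gap: 13 days. March 27, 2032 + 13 days = April 9, 2032.
Next gap: 15 days. April 9, 2032 + 15 days = April 24, 2032.
Next gap: 17 days. April 24, 2032 + 17 days = May 11, 2032.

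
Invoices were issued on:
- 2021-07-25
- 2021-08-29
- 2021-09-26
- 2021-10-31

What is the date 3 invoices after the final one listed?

Every date is a Sunday; gaps 35, 28, 35 days.
Each is the last Sunday of its month (at least one falls on the 29th or later, ruling out '4th Sunday').
Last Sunday of November 2021: 2021-11-28.
Last Sunday of December 2021: 2021-12-26.
January 2022 ends with Sunday 2022-01-30.

2022-01-30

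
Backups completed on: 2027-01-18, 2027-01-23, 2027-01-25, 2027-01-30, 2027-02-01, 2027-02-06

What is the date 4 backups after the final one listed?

The gap pattern 5, 2, 5, 2, 5 repeats every 2 events.
These are the Mondays and Saturdays of each week.
Next Monday: 2027-02-08.
Next Saturday: 2027-02-13.
Next Monday: 2027-02-15.
Next Saturday: 2027-02-20.

2027-02-20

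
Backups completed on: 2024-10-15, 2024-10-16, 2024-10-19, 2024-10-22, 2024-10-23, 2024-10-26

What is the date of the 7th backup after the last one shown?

Gaps: 1, 3, 3, 1, 3 days — not constant, but cyclic with period 3.
The events fall on every Tuesday, Wednesday and Saturday.
Next Tuesday: 2024-10-29.
Next Wednesday: 2024-10-30.
The following Saturday is 2024-11-02.
Next Tuesday: 2024-11-05.
The following Wednesday is 2024-11-06.
The following Saturday is 2024-11-09.
The following Tuesday is 2024-11-12.

2024-11-12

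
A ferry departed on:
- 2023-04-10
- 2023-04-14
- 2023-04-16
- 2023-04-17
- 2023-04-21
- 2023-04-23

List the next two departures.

2023-04-24, 2023-04-28

Every event lands on a Monday or Friday or Sunday (gaps cycle 4, 2, 1, 4, 2).
So the schedule is: every Monday, Friday and Sunday.
Next Monday: 2023-04-24.
Next Friday: 2023-04-28.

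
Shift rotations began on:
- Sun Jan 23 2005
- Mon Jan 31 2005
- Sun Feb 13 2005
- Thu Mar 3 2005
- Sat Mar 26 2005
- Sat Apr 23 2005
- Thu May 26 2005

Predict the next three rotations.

Gaps: 8, 13, 18, 23, 28, 33 days — each gap is 5 larger than the previous one.
Next gap: 38 days. Thu May 26 2005 + 38 days = Sun Jul 3 2005.
Next gap: 43 days. Sun Jul 3 2005 + 43 days = Mon Aug 15 2005.
Next gap: 48 days. Mon Aug 15 2005 + 48 days = Sun Oct 2 2005.

Sun Jul 3 2005, Mon Aug 15 2005, Sun Oct 2 2005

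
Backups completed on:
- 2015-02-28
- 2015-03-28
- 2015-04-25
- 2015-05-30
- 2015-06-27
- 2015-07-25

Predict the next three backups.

2015-08-29, 2015-09-26, 2015-10-31

Every date is a Saturday; gaps 28, 28, 35, 28, 28 days.
Each is the last Saturday of its month (at least one falls on the 29th or later, ruling out '4th Saturday').
Last Saturday of August 2015: 2015-08-29.
Last Saturday of September 2015: 2015-09-26.
October 2015 ends with Saturday 2015-10-31.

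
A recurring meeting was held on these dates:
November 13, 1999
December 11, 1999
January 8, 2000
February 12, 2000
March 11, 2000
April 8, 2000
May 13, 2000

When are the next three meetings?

All dates are Saturdays, 28, 28, 35, 28, 28, 35 days apart.
Specifically, the 2nd Saturday of each month.
June 2000 — 2nd Saturday is June 10, 2000.
2nd Saturday of July 2000: July 8, 2000.
2nd Saturday of August 2000: August 12, 2000.

June 10, 2000; July 8, 2000; August 12, 2000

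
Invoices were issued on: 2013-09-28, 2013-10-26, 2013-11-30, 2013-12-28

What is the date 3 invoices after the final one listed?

Every date is a Saturday; gaps 28, 35, 28 days.
Each is the last Saturday of its month (at least one falls on the 29th or later, ruling out '4th Saturday').
January 2014 ends with Saturday 2014-01-25.
February 2014 ends with Saturday 2014-02-22.
March 2014 ends with Saturday 2014-03-29.

2014-03-29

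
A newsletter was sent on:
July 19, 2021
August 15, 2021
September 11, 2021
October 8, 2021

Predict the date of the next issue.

November 4, 2021

Every event comes 27 days after the last (27, 27, 27).
October 8, 2021 + 27 days = November 4, 2021.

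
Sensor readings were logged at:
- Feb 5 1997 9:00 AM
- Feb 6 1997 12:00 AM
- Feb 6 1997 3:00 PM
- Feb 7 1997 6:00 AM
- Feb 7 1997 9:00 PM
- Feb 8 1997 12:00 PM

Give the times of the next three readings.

Feb 9 1997 3:00 AM, Feb 9 1997 6:00 PM, Feb 10 1997 9:00 AM

The interval is a steady 15 hours (15, 15, 15, 15, 15).
Feb 8 1997 12:00 PM + 15 h = Feb 9 1997 3:00 AM.
Feb 9 1997 3:00 AM + 15 h = Feb 9 1997 6:00 PM.
Feb 9 1997 6:00 PM + 15 h = Feb 10 1997 9:00 AM.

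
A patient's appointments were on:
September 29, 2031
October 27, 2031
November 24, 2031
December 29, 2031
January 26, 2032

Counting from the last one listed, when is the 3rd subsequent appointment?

April 26, 2032

Every date is a Monday; gaps 28, 28, 35, 28 days.
Each is the last Monday of its month (at least one falls on the 29th or later, ruling out '4th Monday').
February 2032 ends with Monday February 23, 2032.
March 2032 ends with Monday March 29, 2032.
Last Monday of April 2032: April 26, 2032.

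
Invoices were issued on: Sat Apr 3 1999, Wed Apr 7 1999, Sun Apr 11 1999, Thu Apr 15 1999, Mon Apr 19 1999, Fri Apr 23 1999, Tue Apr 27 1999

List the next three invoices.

Sat May 1 1999, Wed May 5 1999, Sun May 9 1999

Gaps between consecutive events: 4, 4, 4, 4, 4, 4 days — a constant 4-day interval.
Tue Apr 27 1999 + 4 days = Sat May 1 1999.
Sat May 1 1999 + 4 days = Wed May 5 1999.
Wed May 5 1999 + 4 days = Sun May 9 1999.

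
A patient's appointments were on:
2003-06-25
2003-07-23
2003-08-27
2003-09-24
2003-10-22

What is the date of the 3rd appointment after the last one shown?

2004-01-28

Gaps: 28, 35, 28, 28 days — a mix of 28 and 35. Every date is a Wednesday.
Each is the 4th Wednesday of its month.
4th Wednesday of November 2003: 2003-11-26.
4th Wednesday of December 2003: 2003-12-24.
January 2004 — 4th Wednesday is 2004-01-28.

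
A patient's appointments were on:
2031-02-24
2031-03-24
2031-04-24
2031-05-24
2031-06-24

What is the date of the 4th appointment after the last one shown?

The day-of-month is always 24 (28, 31, 30, 31 days between events).
So this recurs on the 24th of each month.
July 2031: 2031-07-24.
August 2031: 2031-08-24.
September 2031: 2031-09-24.
October 2031: 2031-10-24.

2031-10-24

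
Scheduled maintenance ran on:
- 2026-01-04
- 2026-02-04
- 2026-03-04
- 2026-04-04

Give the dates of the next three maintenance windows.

2026-05-04, 2026-06-04, 2026-07-04

Gaps: 31, 28, 31 days — not constant. Every event is on the 4th of the month.
Pattern: the 4th of each month.
May 2026: 2026-05-04.
June 2026: 2026-06-04.
July 2026: 2026-07-04.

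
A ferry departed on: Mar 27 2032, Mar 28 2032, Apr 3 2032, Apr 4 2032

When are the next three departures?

Apr 10 2032, Apr 11 2032, Apr 17 2032

The gap pattern 1, 6, 1 repeats every 2 events.
These are the Saturdays and Sundays of each week.
Next Saturday: Apr 10 2032.
Next Sunday: Apr 11 2032.
Next Saturday: Apr 17 2032.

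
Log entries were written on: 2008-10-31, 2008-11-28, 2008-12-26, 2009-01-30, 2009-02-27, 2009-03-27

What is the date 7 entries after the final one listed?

2009-10-30

These are Fridays with 28, 28, 35, 28, 28-day gaps.
Each is the final Friday of its month — 2008-10-31 is past the 28th, so '4th Friday' doesn't fit.
April 2009 ends with Friday 2009-04-24.
Last Friday of May 2009: 2009-05-29.
Last Friday of June 2009: 2009-06-26.
July 2009 ends with Friday 2009-07-31.
August 2009 ends with Friday 2009-08-28.
September 2009 ends with Friday 2009-09-25.
October 2009 ends with Friday 2009-10-30.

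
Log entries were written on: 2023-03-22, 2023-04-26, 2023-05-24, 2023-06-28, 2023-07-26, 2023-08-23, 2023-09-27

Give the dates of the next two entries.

2023-10-25, 2023-11-22

Gaps: 35, 28, 35, 28, 28, 35 days — a mix of 28 and 35. Every date is a Wednesday.
Each is the 4th Wednesday of its month.
4th Wednesday of October 2023: 2023-10-25.
November 2023 — 4th Wednesday is 2023-11-22.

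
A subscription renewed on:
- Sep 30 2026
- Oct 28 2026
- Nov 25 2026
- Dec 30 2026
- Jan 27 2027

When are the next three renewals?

Every date is a Wednesday; gaps 28, 28, 35, 28 days.
Each is the last Wednesday of its month (at least one falls on the 29th or later, ruling out '4th Wednesday').
Last Wednesday of February 2027: Feb 24 2027.
Last Wednesday of March 2027: Mar 31 2027.
Last Wednesday of April 2027: Apr 28 2027.

Feb 24 2027, Mar 31 2027, Apr 28 2027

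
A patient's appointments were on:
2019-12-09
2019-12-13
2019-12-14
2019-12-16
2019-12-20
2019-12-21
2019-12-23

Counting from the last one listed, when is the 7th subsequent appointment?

Every event lands on a Monday or Friday or Saturday (gaps cycle 4, 1, 2, 4, 1, 2).
So the schedule is: every Monday, Friday and Saturday.
Next Friday: 2019-12-27.
The following Saturday is 2019-12-28.
Next Monday: 2019-12-30.
Next Friday: 2020-01-03.
The following Saturday is 2020-01-04.
Next Monday: 2020-01-06.
Next Friday: 2020-01-10.

2020-01-10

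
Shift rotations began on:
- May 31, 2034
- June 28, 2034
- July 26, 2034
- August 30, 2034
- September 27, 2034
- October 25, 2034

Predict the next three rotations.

All Wednesdays; the gaps (28, 28, 35, 28, 28) vary with month length.
This is the last Wednesday of each month.
Last Wednesday of November 2034: November 29, 2034.
Last Wednesday of December 2034: December 27, 2034.
Last Wednesday of January 2035: January 31, 2035.

November 29, 2034; December 27, 2034; January 31, 2035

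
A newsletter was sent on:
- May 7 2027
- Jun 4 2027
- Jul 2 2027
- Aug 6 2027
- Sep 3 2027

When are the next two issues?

Gaps: 28, 28, 35, 28 days — a mix of 28 and 35. Every date is a Friday.
Each is the 1st Friday of its month.
October 2027 — 1st Friday is Oct 1 2027.
1st Friday of November 2027: Nov 5 2027.

Oct 1 2027, Nov 5 2027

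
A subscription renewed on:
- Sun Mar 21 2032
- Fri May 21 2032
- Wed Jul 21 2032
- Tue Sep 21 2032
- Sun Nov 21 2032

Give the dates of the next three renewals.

The day-of-month is always 21 (61, 61, 62, 61 days between events).
So this recurs on the 21st of every 2 months.
Next: January 2033 → Fri Jan 21 2033.
Next: March 2033 → Mon Mar 21 2033.
May 2033: Sat May 21 2033.

Fri Jan 21 2033, Mon Mar 21 2033, Sat May 21 2033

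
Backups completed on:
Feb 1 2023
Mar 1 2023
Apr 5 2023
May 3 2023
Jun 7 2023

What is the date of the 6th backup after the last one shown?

These are Wednesdays at 28- or 35-day spacing (28, 35, 28, 35).
The pattern: 1st Wednesday of the month.
1st Wednesday of July 2023: Jul 5 2023.
1st Wednesday of August 2023: Aug 2 2023.
1st Wednesday of September 2023: Sep 6 2023.
1st Wednesday of October 2023: Oct 4 2023.
1st Wednesday of November 2023: Nov 1 2023.
December 2023 — 1st Wednesday is Dec 6 2023.

Dec 6 2023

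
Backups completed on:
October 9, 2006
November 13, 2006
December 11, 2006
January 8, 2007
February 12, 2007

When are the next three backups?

These are Mondays at 28- or 35-day spacing (35, 28, 28, 35).
The pattern: 2nd Monday of the month.
2nd Monday of March 2007: March 12, 2007.
April 2007 — 2nd Monday is April 9, 2007.
2nd Monday of May 2007: May 14, 2007.

March 12, 2007; April 9, 2007; May 14, 2007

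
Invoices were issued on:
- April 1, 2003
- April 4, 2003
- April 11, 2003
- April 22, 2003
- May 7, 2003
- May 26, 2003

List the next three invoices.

Gaps: 3, 7, 11, 15, 19 days — each gap is 4 larger than the previous one.
Next gap: 23 days. May 26, 2003 + 23 days = June 18, 2003.
Next gap: 27 days. June 18, 2003 + 27 days = July 15, 2003.
Next gap: 31 days. July 15, 2003 + 31 days = August 15, 2003.

June 18, 2003; July 15, 2003; August 15, 2003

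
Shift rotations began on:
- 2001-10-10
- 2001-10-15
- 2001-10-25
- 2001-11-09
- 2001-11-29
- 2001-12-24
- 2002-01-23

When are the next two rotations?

Gaps: 5, 10, 15, 20, 25, 30 days — each gap is 5 larger than the previous one.
Next gap: 35 days. 2002-01-23 + 35 days = 2002-02-27.
Next gap: 40 days. 2002-02-27 + 40 days = 2002-04-08.

2002-02-27, 2002-04-08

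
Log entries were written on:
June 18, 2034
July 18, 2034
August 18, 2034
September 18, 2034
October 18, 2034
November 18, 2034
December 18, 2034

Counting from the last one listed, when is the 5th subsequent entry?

Each date is the 18th; the gaps (30, 31, 31, 30, 31, 30) track the month lengths.
The rule is the 18th of each month.
January 2035: January 18, 2035.
February 2035: February 18, 2035.
Next: March 2035 → March 18, 2035.
April 2035: April 18, 2035.
May 2035: May 18, 2035.

May 18, 2035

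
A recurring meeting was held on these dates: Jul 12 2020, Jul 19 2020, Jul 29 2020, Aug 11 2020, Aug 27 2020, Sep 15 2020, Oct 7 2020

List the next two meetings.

Gaps: 7, 10, 13, 16, 19, 22 days — each gap is 3 larger than the previous one.
Next gap: 25 days. Oct 7 2020 + 25 days = Nov 1 2020.
Next gap: 28 days. Nov 1 2020 + 28 days = Nov 29 2020.

Nov 1 2020, Nov 29 2020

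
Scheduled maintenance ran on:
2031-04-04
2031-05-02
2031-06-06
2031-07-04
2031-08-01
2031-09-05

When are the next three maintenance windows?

2031-10-03, 2031-11-07, 2031-12-05

Gaps: 28, 35, 28, 28, 35 days — a mix of 28 and 35. Every date is a Friday.
Each is the 1st Friday of its month.
October 2031 — 1st Friday is 2031-10-03.
November 2031 — 1st Friday is 2031-11-07.
1st Friday of December 2031: 2031-12-05.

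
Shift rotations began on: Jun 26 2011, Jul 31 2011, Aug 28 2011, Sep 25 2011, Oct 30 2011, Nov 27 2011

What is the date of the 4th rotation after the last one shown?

These are Sundays with 35, 28, 28, 35, 28-day gaps.
Each is the final Sunday of its month — Jul 31 2011 is past the 28th, so '4th Sunday' doesn't fit.
December 2011 ends with Sunday Dec 25 2011.
January 2012 ends with Sunday Jan 29 2012.
Last Sunday of February 2012: Feb 26 2012.
March 2012 ends with Sunday Mar 25 2012.

Mar 25 2012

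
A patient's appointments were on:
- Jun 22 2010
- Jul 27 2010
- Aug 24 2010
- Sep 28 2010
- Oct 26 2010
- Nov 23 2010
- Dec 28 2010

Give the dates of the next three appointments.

Jan 25 2011, Feb 22 2011, Mar 22 2011

Gaps: 35, 28, 35, 28, 28, 35 days — a mix of 28 and 35. Every date is a Tuesday.
Each is the 4th Tuesday of its month.
4th Tuesday of January 2011: Jan 25 2011.
February 2011 — 4th Tuesday is Feb 22 2011.
4th Tuesday of March 2011: Mar 22 2011.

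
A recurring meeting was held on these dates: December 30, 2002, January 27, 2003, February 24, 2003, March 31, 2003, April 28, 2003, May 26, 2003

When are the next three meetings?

All Mondays; the gaps (28, 28, 35, 28, 28) vary with month length.
This is the last Monday of each month.
Last Monday of June 2003: June 30, 2003.
Last Monday of July 2003: July 28, 2003.
Last Monday of August 2003: August 25, 2003.

June 30, 2003; July 28, 2003; August 25, 2003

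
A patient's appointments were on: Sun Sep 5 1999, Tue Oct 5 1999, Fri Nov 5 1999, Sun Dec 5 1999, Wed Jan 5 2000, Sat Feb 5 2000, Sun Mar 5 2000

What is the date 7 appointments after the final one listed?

Thu Oct 5 2000

Gaps: 30, 31, 30, 31, 31, 29 days — not constant. Every event is on the 5th of the month.
Pattern: the 5th of each month.
April 2000: Wed Apr 5 2000.
May 2000: Fri May 5 2000.
Next: June 2000 → Mon Jun 5 2000.
July 2000: Wed Jul 5 2000.
August 2000: Sat Aug 5 2000.
September 2000: Tue Sep 5 2000.
October 2000: Thu Oct 5 2000.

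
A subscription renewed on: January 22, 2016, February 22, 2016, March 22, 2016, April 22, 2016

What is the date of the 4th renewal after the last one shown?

August 22, 2016

Gaps: 31, 29, 31 days — not constant. Every event is on the 22nd of the month.
Pattern: the 22nd of each month.
Next: May 2016 → May 22, 2016.
June 2016: June 22, 2016.
July 2016: July 22, 2016.
Next: August 2016 → August 22, 2016.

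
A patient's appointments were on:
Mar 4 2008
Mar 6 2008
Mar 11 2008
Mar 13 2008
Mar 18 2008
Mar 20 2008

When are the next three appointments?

Gaps: 2, 5, 2, 5, 2 days — not constant, but cyclic with period 2.
The events fall on every Tuesday and Thursday.
Next Tuesday: Mar 25 2008.
The following Thursday is Mar 27 2008.
Next Tuesday: Apr 1 2008.

Mar 25 2008, Mar 27 2008, Apr 1 2008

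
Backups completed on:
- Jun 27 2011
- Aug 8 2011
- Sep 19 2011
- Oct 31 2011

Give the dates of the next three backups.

The spacing is 42, 42, 42 days — always 42 days.
Oct 31 2011 + 42 days = Dec 12 2011.
Dec 12 2011 + 42 days = Jan 23 2012.
Jan 23 2012 + 42 days = Mar 5 2012.

Dec 12 2011, Jan 23 2012, Mar 5 2012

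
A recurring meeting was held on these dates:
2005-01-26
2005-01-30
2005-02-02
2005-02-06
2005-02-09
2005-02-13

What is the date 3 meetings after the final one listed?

2005-02-23

Every event lands on a Wednesday or Sunday (gaps cycle 4, 3, 4, 3, 4).
So the schedule is: every Wednesday and Sunday.
Next Wednesday: 2005-02-16.
The following Sunday is 2005-02-20.
The following Wednesday is 2005-02-23.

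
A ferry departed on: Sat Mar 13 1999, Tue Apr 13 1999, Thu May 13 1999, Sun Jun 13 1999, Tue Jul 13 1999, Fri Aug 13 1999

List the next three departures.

Each date is the 13th; the gaps (31, 30, 31, 30, 31) track the month lengths.
The rule is the 13th of each month.
September 1999: Mon Sep 13 1999.
October 1999: Wed Oct 13 1999.
November 1999: Sat Nov 13 1999.

Mon Sep 13 1999, Wed Oct 13 1999, Sat Nov 13 1999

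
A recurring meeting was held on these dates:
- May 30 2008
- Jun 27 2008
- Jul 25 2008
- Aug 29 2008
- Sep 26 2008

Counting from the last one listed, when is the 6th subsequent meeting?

These are Fridays with 28, 28, 35, 28-day gaps.
Each is the final Friday of its month — May 30 2008 is past the 28th, so '4th Friday' doesn't fit.
Last Friday of October 2008: Oct 31 2008.
November 2008 ends with Friday Nov 28 2008.
December 2008 ends with Friday Dec 26 2008.
January 2009 ends with Friday Jan 30 2009.
February 2009 ends with Friday Feb 27 2009.
Last Friday of March 2009: Mar 27 2009.

Mar 27 2009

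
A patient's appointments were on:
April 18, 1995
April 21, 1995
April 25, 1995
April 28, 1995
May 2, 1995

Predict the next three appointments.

May 5, 1995; May 9, 1995; May 12, 1995

The gap pattern 3, 4, 3, 4 repeats every 2 events.
These are the Tuesdays and Fridays of each week.
The following Friday is May 5, 1995.
The following Tuesday is May 9, 1995.
The following Friday is May 12, 1995.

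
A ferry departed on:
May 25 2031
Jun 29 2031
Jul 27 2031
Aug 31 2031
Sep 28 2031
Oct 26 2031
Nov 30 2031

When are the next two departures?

Dec 28 2031, Jan 25 2032

These are Sundays with 35, 28, 35, 28, 28, 35-day gaps.
Each is the final Sunday of its month — Jun 29 2031 is past the 28th, so '4th Sunday' doesn't fit.
December 2031 ends with Sunday Dec 28 2031.
Last Sunday of January 2032: Jan 25 2032.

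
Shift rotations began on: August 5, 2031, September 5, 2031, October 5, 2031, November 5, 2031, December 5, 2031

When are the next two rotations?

The day-of-month is always 5 (31, 30, 31, 30 days between events).
So this recurs on the 5th of each month.
January 2032: January 5, 2032.
February 2032: February 5, 2032.

January 5, 2032; February 5, 2032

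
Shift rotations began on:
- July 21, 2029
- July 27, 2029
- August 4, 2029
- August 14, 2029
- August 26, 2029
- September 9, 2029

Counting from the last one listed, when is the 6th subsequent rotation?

Gaps: 6, 8, 10, 12, 14 days — each gap is 2 larger than the previous one.
Next gap: 16 days. September 9, 2029 + 16 days = September 25, 2029.
Next gap: 18 days. September 25, 2029 + 18 days = October 13, 2029.
Next gap: 20 days. October 13, 2029 + 20 days = November 2, 2029.
Next gap: 22 days. November 2, 2029 + 22 days = November 24, 2029.
Next gap: 24 days. November 24, 2029 + 24 days = December 18, 2029.
Next gap: 26 days. December 18, 2029 + 26 days = January 13, 2030.

January 13, 2030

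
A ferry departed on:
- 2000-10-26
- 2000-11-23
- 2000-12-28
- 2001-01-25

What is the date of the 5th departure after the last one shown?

All dates are Thursdays, 28, 35, 28 days apart.
Specifically, the 4th Thursday of each month.
February 2001 — 4th Thursday is 2001-02-22.
4th Thursday of March 2001: 2001-03-22.
April 2001 — 4th Thursday is 2001-04-26.
4th Thursday of May 2001: 2001-05-24.
4th Thursday of June 2001: 2001-06-28.

2001-06-28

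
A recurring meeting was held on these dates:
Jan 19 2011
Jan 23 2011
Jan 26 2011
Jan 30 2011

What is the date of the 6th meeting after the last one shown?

Feb 20 2011

Gaps: 4, 3, 4 days — not constant, but cyclic with period 2.
The events fall on every Wednesday and Sunday.
The following Wednesday is Feb 2 2011.
The following Sunday is Feb 6 2011.
The following Wednesday is Feb 9 2011.
The following Sunday is Feb 13 2011.
Next Wednesday: Feb 16 2011.
The following Sunday is Feb 20 2011.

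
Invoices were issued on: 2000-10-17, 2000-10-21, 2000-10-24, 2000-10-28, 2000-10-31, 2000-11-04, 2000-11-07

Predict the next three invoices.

Every event lands on a Tuesday or Saturday (gaps cycle 4, 3, 4, 3, 4, 3).
So the schedule is: every Tuesday and Saturday.
Next Saturday: 2000-11-11.
Next Tuesday: 2000-11-14.
The following Saturday is 2000-11-18.

2000-11-11, 2000-11-14, 2000-11-18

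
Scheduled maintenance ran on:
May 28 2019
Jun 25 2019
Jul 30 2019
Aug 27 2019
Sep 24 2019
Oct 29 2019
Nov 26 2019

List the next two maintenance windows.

These are Tuesdays with 28, 35, 28, 28, 35, 28-day gaps.
Each is the final Tuesday of its month — Jul 30 2019 is past the 28th, so '4th Tuesday' doesn't fit.
December 2019 ends with Tuesday Dec 31 2019.
January 2020 ends with Tuesday Jan 28 2020.

Dec 31 2019, Jan 28 2020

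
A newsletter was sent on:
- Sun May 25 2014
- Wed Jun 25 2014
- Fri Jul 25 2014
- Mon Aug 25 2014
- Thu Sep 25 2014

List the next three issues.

Gaps: 31, 30, 31, 31 days — not constant. Every event is on the 25th of the month.
Pattern: the 25th of each month.
October 2014: Sat Oct 25 2014.
Next: November 2014 → Tue Nov 25 2014.
December 2014: Thu Dec 25 2014.

Sat Oct 25 2014, Tue Nov 25 2014, Thu Dec 25 2014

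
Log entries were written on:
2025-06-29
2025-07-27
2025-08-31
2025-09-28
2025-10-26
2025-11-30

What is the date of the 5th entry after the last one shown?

These are Sundays with 28, 35, 28, 28, 35-day gaps.
Each is the final Sunday of its month — 2025-06-29 is past the 28th, so '4th Sunday' doesn't fit.
December 2025 ends with Sunday 2025-12-28.
January 2026 ends with Sunday 2026-01-25.
Last Sunday of February 2026: 2026-02-22.
Last Sunday of March 2026: 2026-03-29.
Last Sunday of April 2026: 2026-04-26.

2026-04-26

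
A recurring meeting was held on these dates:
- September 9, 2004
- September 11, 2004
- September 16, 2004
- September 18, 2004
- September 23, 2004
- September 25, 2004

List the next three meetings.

September 30, 2004; October 2, 2004; October 7, 2004

Gaps: 2, 5, 2, 5, 2 days — not constant, but cyclic with period 2.
The events fall on every Thursday and Saturday.
The following Thursday is September 30, 2004.
The following Saturday is October 2, 2004.
The following Thursday is October 7, 2004.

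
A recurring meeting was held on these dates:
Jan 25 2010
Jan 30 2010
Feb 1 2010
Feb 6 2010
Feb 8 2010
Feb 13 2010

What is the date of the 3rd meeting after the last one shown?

Feb 22 2010

Gaps: 5, 2, 5, 2, 5 days — not constant, but cyclic with period 2.
The events fall on every Monday and Saturday.
The following Monday is Feb 15 2010.
Next Saturday: Feb 20 2010.
The following Monday is Feb 22 2010.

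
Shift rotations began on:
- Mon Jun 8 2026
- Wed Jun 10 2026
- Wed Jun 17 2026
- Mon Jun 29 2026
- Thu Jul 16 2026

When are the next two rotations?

Fri Aug 7 2026, Thu Sep 3 2026

Intervals are 2, 7, 12, 17 days — an arithmetic progression with common difference 5.
Next gap: 22 days. Thu Jul 16 2026 + 22 days = Fri Aug 7 2026.
Next gap: 27 days. Fri Aug 7 2026 + 27 days = Thu Sep 3 2026.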